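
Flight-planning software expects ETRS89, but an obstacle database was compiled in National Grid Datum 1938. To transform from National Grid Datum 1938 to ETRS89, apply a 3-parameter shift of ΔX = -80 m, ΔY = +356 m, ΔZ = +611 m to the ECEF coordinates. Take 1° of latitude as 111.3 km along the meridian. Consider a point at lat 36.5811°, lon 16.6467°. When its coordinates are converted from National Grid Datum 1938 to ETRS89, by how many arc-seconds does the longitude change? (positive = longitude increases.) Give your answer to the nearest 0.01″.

sin φ = 0.595960, cos φ = 0.803014, sin λ = 0.286469, cos λ = 0.958089.
East component: ΔE = −sin λ·ΔX + cos λ·ΔY = −(0.286469)(-80) + (0.958089)(356) = 364.00 m.
1° of latitude spans 111300 m; at latitude φ, 1° of longitude spans that × cos φ = 89375.5 m, so Δλ = 364.00 / 89375.5 × 3600 = 14.662″.

Δλ = 14.66″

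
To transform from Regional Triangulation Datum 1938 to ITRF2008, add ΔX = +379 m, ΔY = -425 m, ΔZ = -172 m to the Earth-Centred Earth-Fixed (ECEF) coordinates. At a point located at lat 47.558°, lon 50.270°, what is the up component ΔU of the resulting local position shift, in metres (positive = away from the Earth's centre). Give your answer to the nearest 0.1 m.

At φ = 47.558°, λ = 50.270°: sin φ = 0.737961, cos φ = 0.674844, sin λ = 0.769065, cos λ = 0.639171.
ΔU = cos φ cos λ·ΔX + cos φ sin λ·ΔY + sin φ·ΔZ = (0.674844)(0.639171)(379) + (0.674844)(0.769065)(-425) + (0.737961)(-172) = -184.03 m.

ΔU = -184.0 m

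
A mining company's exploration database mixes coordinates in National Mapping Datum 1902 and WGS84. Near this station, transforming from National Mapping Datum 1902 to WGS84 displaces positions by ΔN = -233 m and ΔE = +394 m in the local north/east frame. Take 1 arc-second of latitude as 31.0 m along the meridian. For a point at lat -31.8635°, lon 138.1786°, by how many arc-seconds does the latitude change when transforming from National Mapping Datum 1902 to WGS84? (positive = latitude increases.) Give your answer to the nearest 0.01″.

Δφ = -7.52″

1″ of latitude = 31.00 m, so Δφ = -233.0 / 31.00 = -7.516″.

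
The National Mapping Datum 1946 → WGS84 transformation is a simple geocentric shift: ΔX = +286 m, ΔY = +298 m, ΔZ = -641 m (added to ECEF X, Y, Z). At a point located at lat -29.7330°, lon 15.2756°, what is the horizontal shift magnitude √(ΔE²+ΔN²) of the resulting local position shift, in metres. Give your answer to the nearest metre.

At φ = -29.7330°, λ = 15.2756°: sin φ = -0.495959, cos φ = 0.868346, sin λ = 0.263462, cos λ = 0.964670.
ΔE = −sin λ·ΔX + cos λ·ΔY = −(0.263462)·(286) + (0.964670)·(298) = 212.12 m.
ΔN = −sin φ cos λ·ΔX − sin φ sin λ·ΔY + cos φ·ΔZ = −(-0.495959)(0.964670)(286) − (-0.495959)(0.263462)(298) + (0.868346)(-641) = -380.84 m.
Horizontal magnitude = √(ΔE² + ΔN²) = √(212.12² + (-380.84)²) = 435.93 m.

436 m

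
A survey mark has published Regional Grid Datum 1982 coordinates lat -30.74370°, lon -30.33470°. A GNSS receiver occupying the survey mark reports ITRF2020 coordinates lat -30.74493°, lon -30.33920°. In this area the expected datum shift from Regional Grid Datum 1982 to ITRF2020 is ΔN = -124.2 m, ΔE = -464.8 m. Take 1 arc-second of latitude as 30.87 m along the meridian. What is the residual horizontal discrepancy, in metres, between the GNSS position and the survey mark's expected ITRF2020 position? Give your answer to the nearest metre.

37 m

Observed coordinate differences: Δφ = -0.00123°, Δλ = -0.00450°.
Converting to metres (1° lat = 111132 m, cos φ = 0.859463): observed ΔN = -136.7 m, observed ΔE = -429.8 m.
Subtracting the expected shift leaves a residual of -136.7 − (-124.2) = -12.5 m north and -429.8 − (-464.8) = 35.0 m east.
Residual distance = √((-12.5)² + 35.0²) = 37.2 m.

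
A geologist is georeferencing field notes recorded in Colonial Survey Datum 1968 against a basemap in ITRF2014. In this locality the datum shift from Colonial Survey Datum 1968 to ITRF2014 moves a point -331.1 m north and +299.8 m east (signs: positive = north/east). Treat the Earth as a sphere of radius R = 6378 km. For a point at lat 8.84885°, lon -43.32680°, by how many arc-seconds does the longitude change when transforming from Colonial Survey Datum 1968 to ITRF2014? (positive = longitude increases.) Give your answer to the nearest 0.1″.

At latitude 8.84885°, cos φ = 0.988098.
One radian of longitude at latitude φ spans R cos φ, so Δλ = ΔE / (R cos φ) = 299.8 / (6378000 × 0.988098) = 4.7572e-05 rad = 9.812″.

Δλ = 9.8″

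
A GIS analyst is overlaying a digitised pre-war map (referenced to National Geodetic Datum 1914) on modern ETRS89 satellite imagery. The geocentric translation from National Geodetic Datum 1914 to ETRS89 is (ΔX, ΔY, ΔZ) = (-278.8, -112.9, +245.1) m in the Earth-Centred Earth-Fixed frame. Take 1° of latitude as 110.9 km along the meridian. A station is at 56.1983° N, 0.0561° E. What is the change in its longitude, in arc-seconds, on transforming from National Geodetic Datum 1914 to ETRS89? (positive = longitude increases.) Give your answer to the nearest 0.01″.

Δλ = -6.57″

sin φ = 0.830968, cos φ = 0.556320, sin λ = 0.000979, cos λ = 1.000000.
East component: ΔE = −sin λ·ΔX + cos λ·ΔY = −(0.000979)(-278.8) + (1.000000)(-112.9) = -112.63 m.
1° of latitude spans 110900 m; at latitude φ, 1° of longitude spans that × cos φ = 61695.9 m, so Δλ = -112.63 / 61695.9 × 3600 = -6.572″.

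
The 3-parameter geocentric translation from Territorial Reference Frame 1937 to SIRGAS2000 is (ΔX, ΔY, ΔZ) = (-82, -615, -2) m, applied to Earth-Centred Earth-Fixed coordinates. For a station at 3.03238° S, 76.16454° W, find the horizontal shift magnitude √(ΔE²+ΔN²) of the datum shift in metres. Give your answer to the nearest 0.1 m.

228.5 m

The local east axis at (φ, λ) is (−sin λ, cos λ, 0), so ΔE = −sin(-76.16454°)·(-82) + cos(-76.16454°)·(-615) = -226.69 m.
The local north axis is (−sin φ cos λ, −sin φ sin λ, cos φ), giving ΔN = -1.037 + 31.590 − 1.997 = 28.56 m.
Horizontal magnitude = √(ΔE² + ΔN²) = √((-226.69)² + 28.56²) = 228.48 m.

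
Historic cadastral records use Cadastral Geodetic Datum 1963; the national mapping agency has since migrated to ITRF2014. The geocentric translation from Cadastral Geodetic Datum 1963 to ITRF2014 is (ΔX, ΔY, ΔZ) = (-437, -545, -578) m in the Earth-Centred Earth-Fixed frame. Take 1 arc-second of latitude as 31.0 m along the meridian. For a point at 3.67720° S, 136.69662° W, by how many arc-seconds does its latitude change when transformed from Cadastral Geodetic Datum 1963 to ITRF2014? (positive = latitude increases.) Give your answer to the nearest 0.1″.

Δφ = -17.2″

sin φ = -0.064135, cos φ = 0.997941, sin λ = -0.685861, cos λ = -0.727732.
North component: ΔN = −sin φ cos λ·ΔX − sin φ sin λ·ΔY + cos φ·ΔZ = −(-0.064135)(-0.727732)(-437) − (-0.064135)(-0.685861)(-545) + (0.997941)(-578) = -532.44 m.
1° of latitude spans 3600 × 31.00 = 111600 m, so Δφ = -532.44 / 111600 × 3600 = -17.175″.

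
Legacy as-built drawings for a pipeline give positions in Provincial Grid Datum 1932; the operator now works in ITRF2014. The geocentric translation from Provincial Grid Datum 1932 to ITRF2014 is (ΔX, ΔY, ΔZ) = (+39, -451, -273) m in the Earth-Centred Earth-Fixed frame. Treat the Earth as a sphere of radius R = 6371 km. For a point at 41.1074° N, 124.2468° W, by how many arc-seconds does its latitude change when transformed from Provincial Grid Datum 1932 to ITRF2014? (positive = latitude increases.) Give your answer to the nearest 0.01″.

sin φ = 0.657473, cos φ = 0.753478, sin λ = -0.826621, cos λ = -0.562759.
North component: ΔN = −sin φ cos λ·ΔX − sin φ sin λ·ΔY + cos φ·ΔZ = −(0.657473)(-0.562759)(39) − (0.657473)(-0.826621)(-451) + (0.753478)(-273) = -436.38 m.
1° of latitude spans πR/180 = 111195 m, so Δφ = -436.38 / 111195 × 3600 = -14.128″.

Δφ = -14.13″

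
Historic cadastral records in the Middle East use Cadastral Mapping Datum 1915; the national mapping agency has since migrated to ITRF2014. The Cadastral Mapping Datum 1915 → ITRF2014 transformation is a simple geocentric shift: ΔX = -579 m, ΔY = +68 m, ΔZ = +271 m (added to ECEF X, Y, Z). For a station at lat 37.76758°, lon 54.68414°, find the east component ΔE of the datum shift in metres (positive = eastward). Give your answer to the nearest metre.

ΔE = 512 m

The local east axis at (φ, λ) is (−sin λ, cos λ, 0), so ΔE = −sin(54.68414°)·(-579) + cos(54.68414°)·68 = 511.76 m.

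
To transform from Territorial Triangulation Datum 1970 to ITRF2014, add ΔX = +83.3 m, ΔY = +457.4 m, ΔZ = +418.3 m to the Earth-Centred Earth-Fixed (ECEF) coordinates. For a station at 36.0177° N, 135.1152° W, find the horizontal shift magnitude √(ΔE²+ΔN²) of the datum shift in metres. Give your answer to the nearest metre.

622 m

At φ = 36.0177°, λ = -135.1152°: sin φ = 0.588035, cos φ = 0.808835, sin λ = -0.705684, cos λ = -0.708527.
ΔE = −sin λ·ΔX + cos λ·ΔY = −(-0.705684)·(83.3) + (-0.708527)·(457.4) = -265.30 m.
ΔN = −sin φ cos λ·ΔX − sin φ sin λ·ΔY + cos φ·ΔZ = −(0.588035)(-0.708527)(83.3) − (0.588035)(-0.705684)(457.4) + (0.808835)(418.3) = 562.85 m.
Horizontal magnitude = √(ΔE² + ΔN²) = √((-265.30)² + 562.85²) = 622.24 m.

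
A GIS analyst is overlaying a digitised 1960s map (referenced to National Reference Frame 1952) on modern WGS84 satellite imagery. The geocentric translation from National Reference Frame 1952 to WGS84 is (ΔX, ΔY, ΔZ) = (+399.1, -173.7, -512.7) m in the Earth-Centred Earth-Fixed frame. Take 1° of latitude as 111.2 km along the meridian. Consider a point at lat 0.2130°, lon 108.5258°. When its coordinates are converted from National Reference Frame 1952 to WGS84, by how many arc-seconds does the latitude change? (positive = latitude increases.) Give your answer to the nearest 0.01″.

sin φ = 0.003718, cos φ = 0.999993, sin λ = 0.948181, cos λ = -0.317732.
North component: ΔN = −sin φ cos λ·ΔX − sin φ sin λ·ΔY + cos φ·ΔZ = −(0.003718)(-0.317732)(399.1) − (0.003718)(0.948181)(-173.7) + (0.999993)(-512.7) = -511.61 m.
1° of latitude spans 111200 m, so Δφ = -511.61 / 111200 × 3600 = -16.563″.

Δφ = -16.56″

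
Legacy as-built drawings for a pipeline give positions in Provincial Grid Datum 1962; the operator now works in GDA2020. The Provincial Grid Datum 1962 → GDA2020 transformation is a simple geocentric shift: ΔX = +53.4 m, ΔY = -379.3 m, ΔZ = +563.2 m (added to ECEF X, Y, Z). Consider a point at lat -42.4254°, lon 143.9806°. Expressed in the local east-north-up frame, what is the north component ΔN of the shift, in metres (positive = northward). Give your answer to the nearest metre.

At φ = -42.4254°, λ = 143.9806°: sin φ = -0.674630, cos φ = 0.738156, sin λ = 0.588059, cos λ = -0.808818.
ΔN = −sin φ cos λ·ΔX − sin φ sin λ·ΔY + cos φ·ΔZ = −(-0.674630)(-0.808818)(53.4) − (-0.674630)(0.588059)(-379.3) + (0.738156)(563.2) = 236.12 m.

ΔN = 236 m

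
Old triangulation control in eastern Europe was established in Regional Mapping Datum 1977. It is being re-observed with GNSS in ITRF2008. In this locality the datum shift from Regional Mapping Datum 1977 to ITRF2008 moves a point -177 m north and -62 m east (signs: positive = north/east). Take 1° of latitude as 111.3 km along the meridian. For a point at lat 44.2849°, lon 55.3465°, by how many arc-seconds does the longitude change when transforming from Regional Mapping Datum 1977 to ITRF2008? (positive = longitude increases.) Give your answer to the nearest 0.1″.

At latitude 44.2849°, cos φ = 0.715877.
1° of longitude at this latitude = 111.3 × cos φ = 79.68 km, so Δλ = -62.0 / 79677.1 = -0.0007781° = -2.801″.

Δλ = -2.8″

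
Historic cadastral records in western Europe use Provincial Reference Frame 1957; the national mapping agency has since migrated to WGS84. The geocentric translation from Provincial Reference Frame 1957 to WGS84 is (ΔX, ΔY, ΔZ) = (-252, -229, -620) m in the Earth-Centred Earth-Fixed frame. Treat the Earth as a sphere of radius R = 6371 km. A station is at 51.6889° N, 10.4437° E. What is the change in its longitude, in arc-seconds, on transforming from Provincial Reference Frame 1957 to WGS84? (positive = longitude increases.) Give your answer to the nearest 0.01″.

sin φ = 0.784656, cos φ = 0.619931, sin λ = 0.181269, cos λ = 0.983434.
East component: ΔE = −sin λ·ΔX + cos λ·ΔY = −(0.181269)(-252) + (0.983434)(-229) = -179.53 m.
1° of latitude spans πR/180 = 111195 m; at latitude φ, 1° of longitude spans that × cos φ = 68933.2 m, so Δλ = -179.53 / 68933.2 × 3600 = -9.376″.

Δλ = -9.38″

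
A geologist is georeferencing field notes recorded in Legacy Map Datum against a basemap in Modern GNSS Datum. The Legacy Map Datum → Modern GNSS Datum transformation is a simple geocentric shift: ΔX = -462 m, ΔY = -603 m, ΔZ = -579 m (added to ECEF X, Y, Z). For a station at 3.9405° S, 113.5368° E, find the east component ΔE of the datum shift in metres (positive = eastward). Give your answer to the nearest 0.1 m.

The local east axis at (φ, λ) is (−sin λ, cos λ, 0), so ΔE = −sin(113.5368°)·(-462) + cos(113.5368°)·(-603) = 664.36 m.

ΔE = 664.4 m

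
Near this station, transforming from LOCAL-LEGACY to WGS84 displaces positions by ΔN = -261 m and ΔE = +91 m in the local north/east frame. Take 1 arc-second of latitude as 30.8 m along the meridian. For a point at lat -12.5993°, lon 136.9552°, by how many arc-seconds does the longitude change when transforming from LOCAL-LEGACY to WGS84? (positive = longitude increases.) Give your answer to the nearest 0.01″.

At latitude -12.5993°, cos φ = 0.975919.
1″ of longitude at this latitude = 30.80 × cos φ = 30.0583 m, so Δλ = 91.0 / 30.0583 = 3.027″.

Δλ = 3.03″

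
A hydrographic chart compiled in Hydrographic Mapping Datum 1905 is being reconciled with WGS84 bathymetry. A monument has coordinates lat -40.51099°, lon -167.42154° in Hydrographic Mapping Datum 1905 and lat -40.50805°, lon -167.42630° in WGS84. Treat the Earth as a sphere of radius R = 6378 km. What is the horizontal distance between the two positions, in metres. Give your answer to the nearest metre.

Δφ = -40.50805° − -40.51099° = +0.00294°; Δλ = -167.42630° − -167.42154° = -0.00476°.
1° along a meridian = πR/180 = 111317 m.
ΔN = Δφ × 111317 = 327.3 m; ΔE = Δλ × 111317 × cos(-40.51099°) = -0.00476 × 111317 × 0.760281 = -402.8 m.
Distance = √(ΔE² + ΔN²) = √((-402.8)² + 327.3²) = 519.0 m.

519 m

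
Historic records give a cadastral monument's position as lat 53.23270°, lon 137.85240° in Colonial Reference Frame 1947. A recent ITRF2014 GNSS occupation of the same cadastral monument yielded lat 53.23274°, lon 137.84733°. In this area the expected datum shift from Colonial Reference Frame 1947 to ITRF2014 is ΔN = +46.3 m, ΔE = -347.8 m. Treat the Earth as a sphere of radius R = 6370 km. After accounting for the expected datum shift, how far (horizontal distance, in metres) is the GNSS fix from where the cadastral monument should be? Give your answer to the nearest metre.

43 m

Observed coordinate differences: Δφ = +0.00004°, Δλ = -0.00507°.
Converting to metres (1° lat = 111177 m, cos φ = 0.598567): observed ΔN = 4.4 m, observed ΔE = -337.4 m.
Subtracting the expected shift leaves a residual of 4.4 − (46.3) = -41.9 m north and -337.4 − (-347.8) = 10.4 m east.
Residual distance = √((-41.9)² + 10.4²) = 43.1 m.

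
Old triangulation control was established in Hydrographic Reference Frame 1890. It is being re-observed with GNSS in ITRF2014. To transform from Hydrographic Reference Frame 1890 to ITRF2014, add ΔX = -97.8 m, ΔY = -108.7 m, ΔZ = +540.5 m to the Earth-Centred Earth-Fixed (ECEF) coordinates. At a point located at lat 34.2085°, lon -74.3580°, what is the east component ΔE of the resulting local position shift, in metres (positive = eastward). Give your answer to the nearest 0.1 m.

At φ = 34.2085°, λ = -74.3580°: sin φ = 0.562206, cos φ = 0.826997, sin λ = -0.962965, cos λ = 0.269626.
ΔE = −sin λ·ΔX + cos λ·ΔY = −(-0.962965)·(-97.8) + (0.269626)·(-108.7) = -123.49 m.

ΔE = -123.5 m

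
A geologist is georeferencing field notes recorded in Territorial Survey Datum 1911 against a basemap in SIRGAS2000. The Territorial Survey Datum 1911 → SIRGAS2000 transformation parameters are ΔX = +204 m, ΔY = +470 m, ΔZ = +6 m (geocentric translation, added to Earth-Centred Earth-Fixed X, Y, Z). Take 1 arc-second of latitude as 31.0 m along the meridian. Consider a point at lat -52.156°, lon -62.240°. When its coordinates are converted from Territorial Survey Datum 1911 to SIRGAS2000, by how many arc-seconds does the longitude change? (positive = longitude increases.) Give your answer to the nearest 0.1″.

Δλ = 21.0″

sin φ = -0.789684, cos φ = 0.613514, sin λ = -0.884906, cos λ = 0.465769.
East component: ΔE = −sin λ·ΔX + cos λ·ΔY = −(-0.884906)(204) + (0.465769)(470) = 399.43 m.
1° of latitude spans 3600 × 31.00 = 111600 m; at latitude φ, 1° of longitude spans that × cos φ = 68468.1 m, so Δλ = 399.43 / 68468.1 × 3600 = 21.002″.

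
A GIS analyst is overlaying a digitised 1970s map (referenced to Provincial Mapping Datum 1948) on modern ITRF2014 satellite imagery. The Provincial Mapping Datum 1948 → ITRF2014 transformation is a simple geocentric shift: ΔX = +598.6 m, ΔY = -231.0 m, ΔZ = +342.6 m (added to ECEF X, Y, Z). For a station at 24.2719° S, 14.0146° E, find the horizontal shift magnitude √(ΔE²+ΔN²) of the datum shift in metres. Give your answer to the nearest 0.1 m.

The local east axis at (φ, λ) is (−sin λ, cos λ, 0), so ΔE = −sin(14.0146°)·598.6 + cos(14.0146°)·(-231.0) = -369.09 m.
The local north axis is (−sin φ cos λ, −sin φ sin λ, cos φ), giving ΔN = 238.741 − 22.996 + 312.316 = 528.06 m.
Horizontal magnitude = √(ΔE² + ΔN²) = √((-369.09)² + 528.06²) = 644.26 m.

644.3 m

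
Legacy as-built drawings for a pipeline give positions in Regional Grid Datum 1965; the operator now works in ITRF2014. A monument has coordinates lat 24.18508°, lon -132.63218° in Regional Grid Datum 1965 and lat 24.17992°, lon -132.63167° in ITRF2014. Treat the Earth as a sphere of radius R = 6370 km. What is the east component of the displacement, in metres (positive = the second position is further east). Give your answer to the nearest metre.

ΔE = 52 m

Δφ = 24.17992° − 24.18508° = -0.00516°; Δλ = -132.63167° − -132.63218° = +0.00051°.
1° along a meridian = πR/180 = 111177 m.
ΔN = Δφ × 111177 = -573.7 m; ΔE = Δλ × 111177 × cos(24.18508°) = +0.00051 × 111177 × 0.912227 = 51.7 m.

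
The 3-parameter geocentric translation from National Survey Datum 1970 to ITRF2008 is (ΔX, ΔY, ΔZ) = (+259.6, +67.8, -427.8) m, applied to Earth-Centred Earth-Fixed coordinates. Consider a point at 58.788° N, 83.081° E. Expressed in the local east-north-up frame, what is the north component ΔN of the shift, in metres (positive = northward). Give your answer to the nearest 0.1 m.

At φ = 58.788°, λ = 83.081°: sin φ = 0.855256, cos φ = 0.518206, sin λ = 0.992717, cos λ = 0.120466.
ΔN = −sin φ cos λ·ΔX − sin φ sin λ·ΔY + cos φ·ΔZ = −(0.855256)(0.120466)(259.6) − (0.855256)(0.992717)(67.8) + (0.518206)(-427.8) = -306.00 m.

ΔN = -306.0 m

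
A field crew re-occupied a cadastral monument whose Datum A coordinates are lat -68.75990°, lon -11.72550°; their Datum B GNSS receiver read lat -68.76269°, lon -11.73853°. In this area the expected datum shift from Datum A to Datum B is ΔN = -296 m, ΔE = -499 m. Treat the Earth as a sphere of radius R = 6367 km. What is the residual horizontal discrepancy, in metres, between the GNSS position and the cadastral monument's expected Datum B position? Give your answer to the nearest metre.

Observed coordinate differences: Δφ = -0.00279°, Δλ = -0.01303°.
Converting to metres (1° lat = 111125 m, cos φ = 0.362277): observed ΔN = -310.0 m, observed ΔE = -524.6 m.
Subtracting the expected shift leaves a residual of -310.0 − (-296) = -14.0 m north and -524.6 − (-499) = -25.6 m east.
Residual distance = √((-14.0)² + (-25.6)²) = 29.2 m.

29 m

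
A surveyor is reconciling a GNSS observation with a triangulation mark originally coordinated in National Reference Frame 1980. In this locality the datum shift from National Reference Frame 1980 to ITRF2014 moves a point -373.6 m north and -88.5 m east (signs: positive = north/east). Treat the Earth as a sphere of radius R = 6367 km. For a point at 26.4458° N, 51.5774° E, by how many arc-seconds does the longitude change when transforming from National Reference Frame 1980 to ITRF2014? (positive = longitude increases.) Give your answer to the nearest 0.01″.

Δλ = -3.20″

At latitude 26.4458°, cos φ = 0.895356.
One radian of longitude at latitude φ spans R cos φ, so Δλ = ΔE / (R cos φ) = -88.5 / (6367000 × 0.895356) = -1.5524e-05 rad = -3.202″.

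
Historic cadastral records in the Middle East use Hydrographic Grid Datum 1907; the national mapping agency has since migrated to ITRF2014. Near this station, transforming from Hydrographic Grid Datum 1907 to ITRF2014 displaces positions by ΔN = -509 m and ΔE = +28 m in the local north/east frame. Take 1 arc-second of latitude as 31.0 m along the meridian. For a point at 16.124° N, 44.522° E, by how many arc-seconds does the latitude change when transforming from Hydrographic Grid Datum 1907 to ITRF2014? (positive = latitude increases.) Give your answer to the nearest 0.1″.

1″ of latitude = 31.00 m, so Δφ = -509.0 / 31.00 = -16.419″.

Δφ = -16.4″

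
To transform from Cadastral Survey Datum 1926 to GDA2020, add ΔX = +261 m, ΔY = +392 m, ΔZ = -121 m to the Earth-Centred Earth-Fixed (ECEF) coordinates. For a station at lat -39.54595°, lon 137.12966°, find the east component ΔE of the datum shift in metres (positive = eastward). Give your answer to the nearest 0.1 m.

ΔE = -464.9 m

The local east axis at (φ, λ) is (−sin λ, cos λ, 0), so ΔE = −sin(137.12966°)·261 + cos(137.12966°)·392 = -464.86 m.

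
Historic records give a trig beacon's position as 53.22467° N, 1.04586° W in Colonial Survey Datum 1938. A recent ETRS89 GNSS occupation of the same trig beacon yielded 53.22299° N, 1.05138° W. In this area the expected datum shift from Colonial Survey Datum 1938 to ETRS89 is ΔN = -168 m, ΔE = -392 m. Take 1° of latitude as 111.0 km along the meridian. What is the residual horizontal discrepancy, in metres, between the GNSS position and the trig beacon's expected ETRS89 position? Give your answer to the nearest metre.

Observed coordinate differences: Δφ = -0.00168°, Δλ = -0.00552°.
Converting to metres (1° lat = 111000 m, cos φ = 0.598679): observed ΔN = -186.5 m, observed ΔE = -366.8 m.
Subtracting the expected shift leaves a residual of -186.5 − (-168) = -18.5 m north and -366.8 − (-392) = 25.2 m east.
Residual distance = √((-18.5)² + 25.2²) = 31.2 m.

31 m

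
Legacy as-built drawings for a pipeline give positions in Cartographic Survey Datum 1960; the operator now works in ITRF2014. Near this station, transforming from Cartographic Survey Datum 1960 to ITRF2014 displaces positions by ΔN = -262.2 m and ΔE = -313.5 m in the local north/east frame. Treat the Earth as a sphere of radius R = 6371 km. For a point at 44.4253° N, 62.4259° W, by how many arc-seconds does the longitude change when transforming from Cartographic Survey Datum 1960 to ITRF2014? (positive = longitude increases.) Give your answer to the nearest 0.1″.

At latitude 44.4253°, cos φ = 0.714164.
One radian of longitude at latitude φ spans R cos φ, so Δλ = ΔE / (R cos φ) = -313.5 / (6371000 × 0.714164) = -6.8902e-05 rad = -14.212″.

Δλ = -14.2″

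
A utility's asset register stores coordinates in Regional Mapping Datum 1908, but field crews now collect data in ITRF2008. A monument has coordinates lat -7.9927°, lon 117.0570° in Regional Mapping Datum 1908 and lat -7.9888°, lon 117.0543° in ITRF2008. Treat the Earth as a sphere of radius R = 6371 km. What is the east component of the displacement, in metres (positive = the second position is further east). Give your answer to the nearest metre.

Δφ = -7.9888° − -7.9927° = +0.0039°; Δλ = 117.0543° − 117.0570° = -0.0027°.
1° along a meridian = πR/180 = 111195 m.
ΔN = Δφ × 111195 = 433.7 m; ΔE = Δλ × 111195 × cos(-7.9927°) = -0.0027 × 111195 × 0.990286 = -297.3 m.

ΔE = -297 m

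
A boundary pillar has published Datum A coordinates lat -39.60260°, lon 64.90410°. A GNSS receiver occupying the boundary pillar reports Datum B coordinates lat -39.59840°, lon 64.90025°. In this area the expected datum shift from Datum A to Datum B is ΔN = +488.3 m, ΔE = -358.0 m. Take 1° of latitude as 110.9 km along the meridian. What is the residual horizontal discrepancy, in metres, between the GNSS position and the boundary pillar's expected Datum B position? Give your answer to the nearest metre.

37 m

Observed coordinate differences: Δφ = +0.00420°, Δλ = -0.00385°.
Converting to metres (1° lat = 110900 m, cos φ = 0.770484): observed ΔN = 465.8 m, observed ΔE = -329.0 m.
Subtracting the expected shift leaves a residual of 465.8 − (488.3) = -22.5 m north and -329.0 − (-358.0) = 29.0 m east.
Residual distance = √((-22.5)² + 29.0²) = 36.7 m.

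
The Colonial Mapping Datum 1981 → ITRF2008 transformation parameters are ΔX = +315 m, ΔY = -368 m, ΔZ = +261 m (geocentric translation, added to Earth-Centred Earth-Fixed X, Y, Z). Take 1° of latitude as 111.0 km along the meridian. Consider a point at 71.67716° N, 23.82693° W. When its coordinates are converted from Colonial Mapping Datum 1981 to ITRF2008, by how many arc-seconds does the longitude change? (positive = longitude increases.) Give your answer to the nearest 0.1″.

Δλ = -21.6″

sin φ = 0.949300, cos φ = 0.314371, sin λ = -0.403975, cos λ = 0.914770.
East component: ΔE = −sin λ·ΔX + cos λ·ΔY = −(-0.403975)(315) + (0.914770)(-368) = -209.38 m.
1° of latitude spans 111000 m; at latitude φ, 1° of longitude spans that × cos φ = 34895.2 m, so Δλ = -209.38 / 34895.2 × 3600 = -21.601″.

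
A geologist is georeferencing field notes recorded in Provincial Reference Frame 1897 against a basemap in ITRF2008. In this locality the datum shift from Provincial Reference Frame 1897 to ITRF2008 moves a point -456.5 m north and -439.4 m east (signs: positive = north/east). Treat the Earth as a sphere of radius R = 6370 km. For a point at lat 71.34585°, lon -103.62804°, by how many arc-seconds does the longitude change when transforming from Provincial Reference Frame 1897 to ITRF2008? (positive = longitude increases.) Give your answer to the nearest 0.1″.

At latitude 71.34585°, cos φ = 0.319855.
One radian of longitude at latitude φ spans R cos φ, so Δλ = ΔE / (R cos φ) = -439.4 / (6370000 × 0.319855) = -2.1566e-04 rad = -44.483″.

Δλ = -44.5″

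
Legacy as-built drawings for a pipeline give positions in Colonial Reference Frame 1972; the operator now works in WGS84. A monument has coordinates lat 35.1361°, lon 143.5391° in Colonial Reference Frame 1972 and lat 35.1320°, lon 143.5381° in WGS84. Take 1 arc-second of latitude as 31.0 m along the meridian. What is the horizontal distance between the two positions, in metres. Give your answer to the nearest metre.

Δφ = 35.1320° − 35.1361° = -0.0041°; Δλ = 143.5381° − 143.5391° = -0.0010°.
1° of latitude = 3600 × 31.00 = 111600 m.
ΔN = Δφ × 111600 = -457.6 m; ΔE = Δλ × 111600 × cos(35.1361°) = -0.0010 × 111600 × 0.817787 = -91.3 m.
Distance = √(ΔE² + ΔN²) = √((-91.3)² + (-457.6)²) = 466.6 m.

467 m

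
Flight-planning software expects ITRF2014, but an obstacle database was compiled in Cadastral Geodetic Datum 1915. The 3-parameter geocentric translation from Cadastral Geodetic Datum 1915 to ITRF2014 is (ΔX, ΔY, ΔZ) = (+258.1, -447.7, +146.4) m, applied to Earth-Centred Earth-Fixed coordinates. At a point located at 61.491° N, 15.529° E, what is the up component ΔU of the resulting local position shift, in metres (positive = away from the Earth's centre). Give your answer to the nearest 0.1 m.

ΔU = 190.1 m

At φ = 61.491°, λ = 15.529°: sin φ = 0.878742, cos φ = 0.477297, sin λ = 0.267726, cos λ = 0.963495.
ΔU = cos φ cos λ·ΔX + cos φ sin λ·ΔY + sin φ·ΔZ = (0.477297)(0.963495)(258.1) + (0.477297)(0.267726)(-447.7) + (0.878742)(146.4) = 190.13 m.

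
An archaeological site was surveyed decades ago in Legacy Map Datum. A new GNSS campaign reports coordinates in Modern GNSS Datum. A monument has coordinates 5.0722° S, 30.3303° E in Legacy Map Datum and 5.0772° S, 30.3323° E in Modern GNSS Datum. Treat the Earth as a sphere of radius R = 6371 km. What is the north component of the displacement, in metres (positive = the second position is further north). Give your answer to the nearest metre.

Δφ = -5.0772° − -5.0722° = -0.0050°; Δλ = 30.3323° − 30.3303° = +0.0020°.
1° along a meridian = πR/180 = 111195 m.
ΔN = Δφ × 111195 = -556.0 m; ΔE = Δλ × 111195 × cos(-5.0722°) = +0.0020 × 111195 × 0.996084 = 221.5 m.

ΔN = -556 m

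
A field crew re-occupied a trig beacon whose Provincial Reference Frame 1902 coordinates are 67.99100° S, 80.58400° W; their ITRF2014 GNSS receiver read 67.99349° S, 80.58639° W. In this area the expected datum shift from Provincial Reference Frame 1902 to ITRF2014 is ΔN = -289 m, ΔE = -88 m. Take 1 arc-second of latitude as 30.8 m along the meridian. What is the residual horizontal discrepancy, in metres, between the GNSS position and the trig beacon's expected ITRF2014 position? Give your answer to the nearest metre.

17 m

Observed coordinate differences: Δφ = -0.00249°, Δλ = -0.00239°.
Converting to metres (1° lat = 110880 m, cos φ = 0.374752): observed ΔN = -276.1 m, observed ΔE = -99.3 m.
Subtracting the expected shift leaves a residual of -276.1 − (-289) = 12.9 m north and -99.3 − (-88) = -11.3 m east.
Residual distance = √(12.9² + (-11.3)²) = 17.2 m.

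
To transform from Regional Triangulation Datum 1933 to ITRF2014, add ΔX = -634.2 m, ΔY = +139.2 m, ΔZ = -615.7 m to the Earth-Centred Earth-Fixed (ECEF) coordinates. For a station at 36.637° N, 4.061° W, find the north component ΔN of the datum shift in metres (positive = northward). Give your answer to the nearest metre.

At φ = 36.637°, λ = -4.061°: sin φ = 0.596743, cos φ = 0.802432, sin λ = -0.070818, cos λ = 0.997489.
ΔN = −sin φ cos λ·ΔX − sin φ sin λ·ΔY + cos φ·ΔZ = −(0.596743)(0.997489)(-634.2) − (0.596743)(-0.070818)(139.2) + (0.802432)(-615.7) = -110.67 m.

ΔN = -111 m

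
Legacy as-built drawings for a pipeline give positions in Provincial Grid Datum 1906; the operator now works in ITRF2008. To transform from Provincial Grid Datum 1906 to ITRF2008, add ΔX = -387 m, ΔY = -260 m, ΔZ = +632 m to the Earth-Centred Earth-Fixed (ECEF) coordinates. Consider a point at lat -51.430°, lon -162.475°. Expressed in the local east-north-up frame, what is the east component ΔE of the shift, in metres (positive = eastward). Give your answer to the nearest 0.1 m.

The local east axis at (φ, λ) is (−sin λ, cos λ, 0), so ΔE = −sin(-162.475°)·(-387) + cos(-162.475°)·(-260) = 131.40 m.

ΔE = 131.4 m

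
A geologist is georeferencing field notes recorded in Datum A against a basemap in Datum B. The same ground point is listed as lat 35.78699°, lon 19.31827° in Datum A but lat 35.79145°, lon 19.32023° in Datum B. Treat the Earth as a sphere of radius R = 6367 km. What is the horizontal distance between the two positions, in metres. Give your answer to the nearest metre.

Δφ = 35.79145° − 35.78699° = +0.00446°; Δλ = 19.32023° − 19.31827° = +0.00196°.
1° along a meridian = πR/180 = 111125 m.
ΔN = Δφ × 111125 = 495.6 m; ΔE = Δλ × 111125 × cos(35.78699°) = +0.00196 × 111125 × 0.811197 = 176.7 m.
Distance = √(ΔE² + ΔN²) = √(176.7² + 495.6²) = 526.2 m.

526 m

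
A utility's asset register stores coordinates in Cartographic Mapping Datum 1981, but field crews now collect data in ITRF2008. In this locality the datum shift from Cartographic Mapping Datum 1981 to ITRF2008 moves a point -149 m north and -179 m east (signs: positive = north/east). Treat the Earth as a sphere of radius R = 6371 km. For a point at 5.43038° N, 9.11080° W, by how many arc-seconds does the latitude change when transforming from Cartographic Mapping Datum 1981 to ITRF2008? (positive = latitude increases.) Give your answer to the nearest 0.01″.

On a sphere of radius R, 1 rad of latitude = R, so Δφ = ΔN / R = -149.0 / 6371000 = -2.3387e-05 rad = -4.824″.

Δφ = -4.82″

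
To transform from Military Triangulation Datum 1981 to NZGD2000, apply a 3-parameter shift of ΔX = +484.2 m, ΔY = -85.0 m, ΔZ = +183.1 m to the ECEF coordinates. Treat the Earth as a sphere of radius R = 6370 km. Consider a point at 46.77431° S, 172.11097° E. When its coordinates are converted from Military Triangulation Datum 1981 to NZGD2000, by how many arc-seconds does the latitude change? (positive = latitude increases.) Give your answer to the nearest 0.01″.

sin φ = -0.728662, cos φ = 0.684874, sin λ = 0.137255, cos λ = -0.990536.
North component: ΔN = −sin φ cos λ·ΔX − sin φ sin λ·ΔY + cos φ·ΔZ = −(-0.728662)(-0.990536)(484.2) − (-0.728662)(0.137255)(-85.0) + (0.684874)(183.1) = -232.58 m.
1° of latitude spans πR/180 = 111177 m, so Δφ = -232.58 / 111177 × 3600 = -7.531″.

Δφ = -7.53″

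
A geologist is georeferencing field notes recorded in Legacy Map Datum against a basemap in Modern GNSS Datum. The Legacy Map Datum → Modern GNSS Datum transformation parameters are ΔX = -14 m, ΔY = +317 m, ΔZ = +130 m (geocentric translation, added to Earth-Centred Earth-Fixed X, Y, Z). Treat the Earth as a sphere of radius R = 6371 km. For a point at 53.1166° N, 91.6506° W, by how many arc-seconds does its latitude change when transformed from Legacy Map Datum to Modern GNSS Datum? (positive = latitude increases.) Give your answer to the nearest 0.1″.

Δφ = 10.7″

sin φ = 0.799859, cos φ = 0.600189, sin λ = -0.999585, cos λ = -0.028804.
North component: ΔN = −sin φ cos λ·ΔX − sin φ sin λ·ΔY + cos φ·ΔZ = −(0.799859)(-0.028804)(-14) − (0.799859)(-0.999585)(317) + (0.600189)(130) = 331.15 m.
1° of latitude spans πR/180 = 111195 m, so Δφ = 331.15 / 111195 × 3600 = 10.721″.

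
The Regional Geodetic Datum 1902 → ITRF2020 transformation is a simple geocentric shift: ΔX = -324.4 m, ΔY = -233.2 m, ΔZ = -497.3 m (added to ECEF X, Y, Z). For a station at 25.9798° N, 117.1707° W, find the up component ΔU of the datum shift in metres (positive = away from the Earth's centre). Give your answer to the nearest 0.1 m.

ΔU = 101.8 m

At φ = 25.9798°, λ = -117.1707°: sin φ = 0.438054, cos φ = 0.898949, sin λ = -0.889650, cos λ = -0.456643.
ΔU = cos φ cos λ·ΔX + cos φ sin λ·ΔY + sin φ·ΔZ = (0.898949)(-0.456643)(-324.4) + (0.898949)(-0.889650)(-233.2) + (0.438054)(-497.3) = 101.82 m.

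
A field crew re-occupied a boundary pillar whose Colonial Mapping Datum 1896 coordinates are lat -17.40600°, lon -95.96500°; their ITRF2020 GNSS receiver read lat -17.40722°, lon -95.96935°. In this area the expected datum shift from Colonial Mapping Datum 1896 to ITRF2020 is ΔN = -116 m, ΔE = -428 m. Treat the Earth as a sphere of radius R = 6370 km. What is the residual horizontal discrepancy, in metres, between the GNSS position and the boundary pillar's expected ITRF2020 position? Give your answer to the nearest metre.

39 m

Observed coordinate differences: Δφ = -0.00122°, Δλ = -0.00435°.
Converting to metres (1° lat = 111177 m, cos φ = 0.954209): observed ΔN = -135.6 m, observed ΔE = -461.5 m.
Subtracting the expected shift leaves a residual of -135.6 − (-116) = -19.6 m north and -461.5 − (-428) = -33.5 m east.
Residual distance = √((-19.6)² + (-33.5)²) = 38.8 m.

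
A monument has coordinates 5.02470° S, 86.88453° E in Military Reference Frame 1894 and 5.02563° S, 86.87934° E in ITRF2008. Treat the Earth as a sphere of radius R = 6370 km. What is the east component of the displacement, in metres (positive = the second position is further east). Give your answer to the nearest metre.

ΔE = -575 m

Δφ = -5.02563° − -5.02470° = -0.00093°; Δλ = 86.87934° − 86.88453° = -0.00519°.
1° along a meridian = πR/180 = 111177 m.
ΔN = Δφ × 111177 = -103.4 m; ΔE = Δλ × 111177 × cos(-5.02470°) = -0.00519 × 111177 × 0.996157 = -574.8 m.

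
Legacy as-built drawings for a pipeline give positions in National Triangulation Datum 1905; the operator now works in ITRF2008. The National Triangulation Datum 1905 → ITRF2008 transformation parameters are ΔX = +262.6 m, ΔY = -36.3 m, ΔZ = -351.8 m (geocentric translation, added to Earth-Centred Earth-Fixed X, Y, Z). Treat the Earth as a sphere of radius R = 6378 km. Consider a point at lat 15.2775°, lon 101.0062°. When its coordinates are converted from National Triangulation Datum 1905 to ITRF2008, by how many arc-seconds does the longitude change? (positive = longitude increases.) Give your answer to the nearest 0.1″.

sin φ = 0.263494, cos φ = 0.964661, sin λ = 0.981607, cos λ = -0.190915.
East component: ΔE = −sin λ·ΔX + cos λ·ΔY = −(0.981607)(262.6) + (-0.190915)(-36.3) = -250.84 m.
1° of latitude spans πR/180 = 111317 m; at latitude φ, 1° of longitude spans that × cos φ = 107383.3 m, so Δλ = -250.84 / 107383.3 × 3600 = -8.409″.

Δλ = -8.4″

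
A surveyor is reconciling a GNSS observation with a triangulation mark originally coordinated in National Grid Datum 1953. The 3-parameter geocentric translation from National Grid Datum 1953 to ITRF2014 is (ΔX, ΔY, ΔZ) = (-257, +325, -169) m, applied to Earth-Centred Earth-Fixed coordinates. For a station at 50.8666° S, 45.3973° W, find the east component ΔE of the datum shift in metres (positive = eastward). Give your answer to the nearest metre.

ΔE = 45 m

At φ = -50.8666°, λ = -45.3973°: sin φ = -0.775679, cos φ = 0.631128, sin λ = -0.711993, cos λ = 0.702187.
ΔE = −sin λ·ΔX + cos λ·ΔY = −(-0.711993)·(-257) + (0.702187)·(325) = 45.23 m.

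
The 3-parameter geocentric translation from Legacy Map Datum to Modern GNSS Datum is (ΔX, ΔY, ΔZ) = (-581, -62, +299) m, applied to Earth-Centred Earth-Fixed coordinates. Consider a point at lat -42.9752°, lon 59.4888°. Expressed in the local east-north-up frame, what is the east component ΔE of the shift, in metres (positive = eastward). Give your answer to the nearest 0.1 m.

ΔE = 469.1 m

The local east axis at (φ, λ) is (−sin λ, cos λ, 0), so ΔE = −sin(59.4888°)·(-581) + cos(59.4888°)·(-62) = 469.07 m.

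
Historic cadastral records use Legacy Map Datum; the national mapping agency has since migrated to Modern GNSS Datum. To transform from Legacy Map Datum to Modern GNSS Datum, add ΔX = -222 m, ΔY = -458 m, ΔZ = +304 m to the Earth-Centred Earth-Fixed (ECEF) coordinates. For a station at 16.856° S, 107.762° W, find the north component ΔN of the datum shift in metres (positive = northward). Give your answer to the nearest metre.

ΔN = 437 m

At φ = -16.856°, λ = -107.762°: sin φ = -0.289967, cos φ = 0.957037, sin λ = -0.952332, cos λ = -0.305064.
ΔN = −sin φ cos λ·ΔX − sin φ sin λ·ΔY + cos φ·ΔZ = −(-0.289967)(-0.305064)(-222) − (-0.289967)(-0.952332)(-458) + (0.957037)(304) = 437.05 m.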